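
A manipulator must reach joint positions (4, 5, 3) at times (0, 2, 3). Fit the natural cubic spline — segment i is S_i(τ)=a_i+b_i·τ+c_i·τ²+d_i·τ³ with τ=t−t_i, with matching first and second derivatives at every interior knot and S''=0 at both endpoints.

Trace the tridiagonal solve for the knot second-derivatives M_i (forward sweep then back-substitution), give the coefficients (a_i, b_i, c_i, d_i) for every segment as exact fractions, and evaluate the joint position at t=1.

Δ: Δ0=1/2, Δ1=-2
row 1: diag=6, rhs=-15; c'=1/6, d'=-5/2
back: M1=-5/2
M: M0=0, M1=-5/2, M2=0
seg 0: a=4, c=M0/2=0, d=(M1−M0)/(6·2)=-5/24, b=Δ0−h0·(2M0+M1)/6=4/3
seg 1: a=5, c=M1/2=-5/4, d=(M2−M1)/(6·1)=5/12, b=Δ1−h1·(2M1+M2)/6=-7/6
t_q=1 → seg 0, τ=1; S=4+4/3·τ+0·τ²+-5/24·τ³=41/8

  seg 0: a=4 b=4/3 c=0 d=-5/24
  seg 1: a=5 b=-7/6 c=-5/4 d=5/12
S(1) = 41/8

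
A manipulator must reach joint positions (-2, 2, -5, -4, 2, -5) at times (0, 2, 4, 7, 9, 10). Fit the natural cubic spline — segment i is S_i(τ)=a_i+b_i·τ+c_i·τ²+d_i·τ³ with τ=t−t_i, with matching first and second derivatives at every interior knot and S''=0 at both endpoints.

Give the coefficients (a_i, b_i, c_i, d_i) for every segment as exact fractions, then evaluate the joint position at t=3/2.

Δ: Δ0=2, Δ1=-7/2, Δ2=1/3, Δ3=3, Δ4=-7
row 1: diag=8, rhs=-33; c'=1/4, d'=-33/8
row 2: denom=10−2·1/4=19/2; d'=(23−2·-33/8)/(19/2)=125/38
row 3: denom=10−3·6/19=172/19; d'=(16−3·125/38)/(172/19)=233/344
row 4: denom=6−2·19/86=239/43; d'=(-60−2·233/344)/(239/43)=-10553/956
back: M4=-10553/956
back: M3=233/344−19/86·-10553/956=2979/956
back: M2=125/38−6/19·2979/956=551/239
back: M1=-33/8−1/4·551/239=-8989/1912
M: M0=0, M1=-8989/1912, M2=551/239, M3=2979/956, M4=-10553/956, M5=0
seg 0: a=-2, c=M0/2=0, d=(M1−M0)/(6·2)=-8989/22944, b=Δ0−h0·(2M0+M1)/6=20461/5736
seg 1: a=2, c=M1/2=-8989/3824, d=(M2−M1)/(6·2)=13397/22944, b=Δ1−h1·(2M1+M2)/6=-3253/2868
seg 2: a=-5, c=M2/2=551/478, d=(M3−M2)/(6·3)=775/17208, b=Δ2−h2·(2M2+M3)/6=-20249/5736
seg 3: a=-4, c=M3/2=2979/1912, d=(M4−M3)/(6·2)=-3383/2868, b=Δ3−h3·(2M3+M4)/6=13199/2868
seg 4: a=2, c=M4/2=-10553/1912, d=(M5−M4)/(6·1)=10553/5736, b=Δ4−h4·(2M4+M5)/6=-9523/2868
t_q=3/2 → seg 0, τ=3/2; S=-2+20461/5736·τ+0·τ²+-8989/22944·τ³=124107/61184

  seg 0: a=-2 b=20461/5736 c=0 d=-8989/22944
  seg 1: a=2 b=-3253/2868 c=-8989/3824 d=13397/22944
  seg 2: a=-5 b=-20249/5736 c=551/478 d=775/17208
  seg 3: a=-4 b=13199/2868 c=2979/1912 d=-3383/2868
  seg 4: a=2 b=-9523/2868 c=-10553/1912 d=10553/5736
S(3/2) = 124107/61184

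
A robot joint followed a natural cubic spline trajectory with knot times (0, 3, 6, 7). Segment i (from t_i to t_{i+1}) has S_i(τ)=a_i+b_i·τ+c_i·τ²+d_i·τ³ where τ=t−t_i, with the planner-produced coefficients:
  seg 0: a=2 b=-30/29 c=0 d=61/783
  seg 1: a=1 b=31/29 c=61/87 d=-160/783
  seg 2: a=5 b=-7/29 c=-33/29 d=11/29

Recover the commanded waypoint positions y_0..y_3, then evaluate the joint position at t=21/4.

y_0=2 y_1=1 y_2=5 y_3=4
S(21/4) = 2147/464

y_0 = S_0(0) = a_0 = 2
y_1 = S_1(0) = a_1 = 1
y_2 = S_2(0) = a_2 = 5
y_3 = S_2(1) = 4
t_q=21/4 is in segment 1 (τ=9/4); S_1(τ)=2147/464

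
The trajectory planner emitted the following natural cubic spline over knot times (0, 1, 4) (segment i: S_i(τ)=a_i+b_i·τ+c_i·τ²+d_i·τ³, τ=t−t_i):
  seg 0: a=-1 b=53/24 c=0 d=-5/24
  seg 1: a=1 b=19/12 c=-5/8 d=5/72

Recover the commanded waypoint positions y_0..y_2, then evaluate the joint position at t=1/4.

y_0=-1 y_1=1 y_2=2
S(1/4) = -231/512

y_0 = S_0(0) = a_0 = -1
y_1 = S_1(0) = a_1 = 1
y_2 = S_1(3) = 2
t_q=1/4 is in segment 0 (τ=1/4); S_0(τ)=-231/512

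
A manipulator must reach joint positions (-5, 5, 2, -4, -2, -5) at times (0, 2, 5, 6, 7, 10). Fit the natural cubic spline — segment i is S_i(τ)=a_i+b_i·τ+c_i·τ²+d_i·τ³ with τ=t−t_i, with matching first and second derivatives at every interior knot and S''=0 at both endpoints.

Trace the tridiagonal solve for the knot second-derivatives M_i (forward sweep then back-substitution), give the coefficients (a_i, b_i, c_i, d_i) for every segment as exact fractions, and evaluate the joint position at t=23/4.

Δ: Δ0=5, Δ1=-1, Δ2=-6, Δ3=2, Δ4=-1
row 1: diag=10, rhs=-36; c'=3/10, d'=-18/5
row 2: denom=8−3·3/10=71/10; d'=(-30−3·-18/5)/(71/10)=-192/71
row 3: denom=4−1·10/71=274/71; d'=(48−1·-192/71)/(274/71)=1800/137
row 4: denom=8−1·71/274=2121/274; d'=(-18−1·1800/137)/(2121/274)=-2844/707
back: M4=-2844/707
back: M3=1800/137−71/274·-2844/707=10026/707
back: M2=-192/71−10/71·10026/707=-3324/707
back: M1=-18/5−3/10·-3324/707=-1548/707
M: M0=0, M1=-1548/707, M2=-3324/707, M3=10026/707, M4=-2844/707, M5=0
seg 0: a=-5, c=M0/2=0, d=(M1−M0)/(6·2)=-129/707, b=Δ0−h0·(2M0+M1)/6=4051/707
seg 1: a=5, c=M1/2=-774/707, d=(M2−M1)/(6·3)=-296/2121, b=Δ1−h1·(2M1+M2)/6=2503/707
seg 2: a=2, c=M2/2=-1662/707, d=(M3−M2)/(6·1)=2225/707, b=Δ2−h2·(2M2+M3)/6=-4805/707
seg 3: a=-4, c=M3/2=5013/707, d=(M4−M3)/(6·1)=-2145/707, b=Δ3−h3·(2M3+M4)/6=-1454/707
seg 4: a=-2, c=M4/2=-1422/707, d=(M5−M4)/(6·3)=158/707, b=Δ4−h4·(2M4+M5)/6=2137/707
t_q=23/4 → seg 2, τ=3/4; S=2+-4805/707·τ+-1662/707·τ²+2225/707·τ³=-139901/45248

  seg 0: a=-5 b=4051/707 c=0 d=-129/707
  seg 1: a=5 b=2503/707 c=-774/707 d=-296/2121
  seg 2: a=2 b=-4805/707 c=-1662/707 d=2225/707
  seg 3: a=-4 b=-1454/707 c=5013/707 d=-2145/707
  seg 4: a=-2 b=2137/707 c=-1422/707 d=158/707
S(23/4) = -139901/45248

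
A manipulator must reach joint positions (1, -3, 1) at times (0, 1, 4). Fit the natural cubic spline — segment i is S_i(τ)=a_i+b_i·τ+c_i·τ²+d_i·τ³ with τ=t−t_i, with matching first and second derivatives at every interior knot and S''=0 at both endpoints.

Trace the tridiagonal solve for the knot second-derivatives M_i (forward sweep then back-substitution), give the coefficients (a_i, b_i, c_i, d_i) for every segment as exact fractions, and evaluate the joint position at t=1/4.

Δ: Δ0=-4, Δ1=4/3
row 1: diag=8, rhs=32; c'=3/8, d'=4
back: M1=4
M: M0=0, M1=4, M2=0
seg 0: a=1, c=M0/2=0, d=(M1−M0)/(6·1)=2/3, b=Δ0−h0·(2M0+M1)/6=-14/3
seg 1: a=-3, c=M1/2=2, d=(M2−M1)/(6·3)=-2/9, b=Δ1−h1·(2M1+M2)/6=-8/3
t_q=1/4 → seg 0, τ=1/4; S=1+-14/3·τ+0·τ²+2/3·τ³=-5/32

  seg 0: a=1 b=-14/3 c=0 d=2/3
  seg 1: a=-3 b=-8/3 c=2 d=-2/9
S(1/4) = -5/32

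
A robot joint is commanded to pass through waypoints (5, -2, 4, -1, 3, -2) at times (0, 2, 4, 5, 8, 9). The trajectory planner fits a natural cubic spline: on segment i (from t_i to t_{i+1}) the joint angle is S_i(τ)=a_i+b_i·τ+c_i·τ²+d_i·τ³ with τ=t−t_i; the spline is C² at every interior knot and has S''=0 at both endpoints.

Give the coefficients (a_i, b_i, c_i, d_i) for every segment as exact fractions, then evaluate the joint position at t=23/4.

Δ: Δ0=-7/2, Δ1=3, Δ2=-5, Δ3=4/3, Δ4=-5
row 1: diag=8, rhs=39; c'=1/4, d'=39/8
row 2: denom=6−2·1/4=11/2; d'=(-48−2·39/8)/(11/2)=-21/2
row 3: denom=8−1·2/11=86/11; d'=(38−1·-21/2)/(86/11)=1067/172
row 4: denom=8−3·33/86=589/86; d'=(-38−3·1067/172)/(589/86)=-9737/1178
back: M4=-9737/1178
back: M3=1067/172−33/86·-9737/1178=5522/589
back: M2=-21/2−2/11·5522/589=-14377/1178
back: M1=39/8−1/4·-14377/1178=9337/1178
M: M0=0, M1=9337/1178, M2=-14377/1178, M3=5522/589, M4=-9737/1178, M5=0
seg 0: a=5, c=M0/2=0, d=(M1−M0)/(6·2)=9337/14136, b=Δ0−h0·(2M0+M1)/6=-10853/1767
seg 1: a=-2, c=M1/2=9337/2356, d=(M2−M1)/(6·2)=-11857/7068, b=Δ1−h1·(2M1+M2)/6=6305/3534
seg 2: a=4, c=M2/2=-14377/2356, d=(M3−M2)/(6·1)=25421/7068, b=Δ2−h2·(2M2+M3)/6=-8815/3534
seg 3: a=-1, c=M3/2=2761/589, d=(M4−M3)/(6·3)=-2309/2356, b=Δ3−h3·(2M3+M4)/6=-27629/7068
seg 4: a=3, c=M4/2=-9737/2356, d=(M5−M4)/(6·1)=9737/7068, b=Δ4−h4·(2M4+M5)/6=-7933/3534
t_q=23/4 → seg 3, τ=3/4; S=-1+-27629/7068·τ+2761/589·τ²+-2309/2356·τ³=-257607/150784

  seg 0: a=5 b=-10853/1767 c=0 d=9337/14136
  seg 1: a=-2 b=6305/3534 c=9337/2356 d=-11857/7068
  seg 2: a=4 b=-8815/3534 c=-14377/2356 d=25421/7068
  seg 3: a=-1 b=-27629/7068 c=2761/589 d=-2309/2356
  seg 4: a=3 b=-7933/3534 c=-9737/2356 d=9737/7068
S(23/4) = -257607/150784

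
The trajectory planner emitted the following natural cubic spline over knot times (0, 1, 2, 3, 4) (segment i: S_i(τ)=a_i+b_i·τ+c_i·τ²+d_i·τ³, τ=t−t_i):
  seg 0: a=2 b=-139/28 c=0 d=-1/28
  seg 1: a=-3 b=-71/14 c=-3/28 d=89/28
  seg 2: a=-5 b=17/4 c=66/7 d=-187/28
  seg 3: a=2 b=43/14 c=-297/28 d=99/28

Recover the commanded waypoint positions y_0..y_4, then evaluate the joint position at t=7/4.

y_0=2 y_1=-3 y_2=-5 y_3=2 y_4=-2
S(7/4) = -9897/1792

y_0 = S_0(0) = a_0 = 2
y_1 = S_1(0) = a_1 = -3
y_2 = S_2(0) = a_2 = -5
y_3 = S_3(0) = a_3 = 2
y_4 = S_3(1) = -2
t_q=7/4 is in segment 1 (τ=3/4); S_1(τ)=-9897/1792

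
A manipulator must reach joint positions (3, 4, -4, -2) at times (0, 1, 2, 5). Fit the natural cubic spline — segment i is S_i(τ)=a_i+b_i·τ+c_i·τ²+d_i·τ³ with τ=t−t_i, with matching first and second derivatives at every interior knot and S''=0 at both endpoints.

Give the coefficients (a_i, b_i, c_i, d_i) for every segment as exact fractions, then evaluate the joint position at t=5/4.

  seg 0: a=3 b=335/93 c=0 d=-242/93
  seg 1: a=4 b=-391/93 c=-242/31 d=373/93
  seg 2: a=-4 b=-724/93 c=131/31 d=-131/279
S(5/4) = 5007/1984

Δ: Δ0=1, Δ1=-8, Δ2=2/3
row 1: diag=4, rhs=-54; c'=1/4, d'=-27/2
row 2: denom=8−1·1/4=31/4; d'=(52−1·-27/2)/(31/4)=262/31
back: M2=262/31
back: M1=-27/2−1/4·262/31=-484/31
M: M0=0, M1=-484/31, M2=262/31, M3=0
seg 0: a=3, c=M0/2=0, d=(M1−M0)/(6·1)=-242/93, b=Δ0−h0·(2M0+M1)/6=335/93
seg 1: a=4, c=M1/2=-242/31, d=(M2−M1)/(6·1)=373/93, b=Δ1−h1·(2M1+M2)/6=-391/93
seg 2: a=-4, c=M2/2=131/31, d=(M3−M2)/(6·3)=-131/279, b=Δ2−h2·(2M2+M3)/6=-724/93
t_q=5/4 → seg 1, τ=1/4; S=4+-391/93·τ+-242/31·τ²+373/93·τ³=5007/1984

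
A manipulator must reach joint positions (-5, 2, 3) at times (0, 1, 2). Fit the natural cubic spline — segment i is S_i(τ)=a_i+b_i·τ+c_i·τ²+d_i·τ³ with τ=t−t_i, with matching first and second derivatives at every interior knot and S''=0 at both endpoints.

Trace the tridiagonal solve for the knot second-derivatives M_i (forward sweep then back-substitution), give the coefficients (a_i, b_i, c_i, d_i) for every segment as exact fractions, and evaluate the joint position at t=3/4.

  seg 0: a=-5 b=17/2 c=0 d=-3/2
  seg 1: a=2 b=4 c=-9/2 d=3/2
S(3/4) = 95/128

Δ: Δ0=7, Δ1=1
row 1: diag=4, rhs=-36; c'=1/4, d'=-9
back: M1=-9
M: M0=0, M1=-9, M2=0
seg 0: a=-5, c=M0/2=0, d=(M1−M0)/(6·1)=-3/2, b=Δ0−h0·(2M0+M1)/6=17/2
seg 1: a=2, c=M1/2=-9/2, d=(M2−M1)/(6·1)=3/2, b=Δ1−h1·(2M1+M2)/6=4
t_q=3/4 → seg 0, τ=3/4; S=-5+17/2·τ+0·τ²+-3/2·τ³=95/128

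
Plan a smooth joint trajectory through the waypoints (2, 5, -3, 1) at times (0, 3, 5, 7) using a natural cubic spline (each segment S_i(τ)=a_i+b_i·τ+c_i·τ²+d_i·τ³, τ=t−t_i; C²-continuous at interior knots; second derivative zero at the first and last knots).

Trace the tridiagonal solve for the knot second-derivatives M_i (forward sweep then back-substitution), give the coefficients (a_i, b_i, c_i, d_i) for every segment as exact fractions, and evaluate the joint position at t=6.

Δ: Δ0=1, Δ1=-4, Δ2=2
row 1: diag=10, rhs=-30; c'=1/5, d'=-3
row 2: denom=8−2·1/5=38/5; d'=(36−2·-3)/(38/5)=105/19
back: M2=105/19
back: M1=-3−1/5·105/19=-78/19
M: M0=0, M1=-78/19, M2=105/19, M3=0
seg 0: a=2, c=M0/2=0, d=(M1−M0)/(6·3)=-13/57, b=Δ0−h0·(2M0+M1)/6=58/19
seg 1: a=5, c=M1/2=-39/19, d=(M2−M1)/(6·2)=61/76, b=Δ1−h1·(2M1+M2)/6=-59/19
seg 2: a=-3, c=M2/2=105/38, d=(M3−M2)/(6·2)=-35/76, b=Δ2−h2·(2M2+M3)/6=-32/19
t_q=6 → seg 2, τ=1; S=-3+-32/19·τ+105/38·τ²+-35/76·τ³=-181/76

  seg 0: a=2 b=58/19 c=0 d=-13/57
  seg 1: a=5 b=-59/19 c=-39/19 d=61/76
  seg 2: a=-3 b=-32/19 c=105/38 d=-35/76
S(6) = -181/76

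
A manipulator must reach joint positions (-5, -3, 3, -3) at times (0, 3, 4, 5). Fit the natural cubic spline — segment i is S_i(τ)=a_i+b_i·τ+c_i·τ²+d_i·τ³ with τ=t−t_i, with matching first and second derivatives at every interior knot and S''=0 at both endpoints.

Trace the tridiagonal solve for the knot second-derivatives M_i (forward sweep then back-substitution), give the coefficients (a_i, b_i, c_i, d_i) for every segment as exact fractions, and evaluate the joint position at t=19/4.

  seg 0: a=-5 b=-238/93 c=0 d=100/279
  seg 1: a=-3 b=662/93 c=100/31 d=-404/93
  seg 2: a=3 b=50/93 c=-304/31 d=304/93
S(19/4) = -91/124

Δ: Δ0=2/3, Δ1=6, Δ2=-6
row 1: diag=8, rhs=32; c'=1/8, d'=4
row 2: denom=4−1·1/8=31/8; d'=(-72−1·4)/(31/8)=-608/31
back: M2=-608/31
back: M1=4−1/8·-608/31=200/31
M: M0=0, M1=200/31, M2=-608/31, M3=0
seg 0: a=-5, c=M0/2=0, d=(M1−M0)/(6·3)=100/279, b=Δ0−h0·(2M0+M1)/6=-238/93
seg 1: a=-3, c=M1/2=100/31, d=(M2−M1)/(6·1)=-404/93, b=Δ1−h1·(2M1+M2)/6=662/93
seg 2: a=3, c=M2/2=-304/31, d=(M3−M2)/(6·1)=304/93, b=Δ2−h2·(2M2+M3)/6=50/93
t_q=19/4 → seg 2, τ=3/4; S=3+50/93·τ+-304/31·τ²+304/93·τ³=-91/124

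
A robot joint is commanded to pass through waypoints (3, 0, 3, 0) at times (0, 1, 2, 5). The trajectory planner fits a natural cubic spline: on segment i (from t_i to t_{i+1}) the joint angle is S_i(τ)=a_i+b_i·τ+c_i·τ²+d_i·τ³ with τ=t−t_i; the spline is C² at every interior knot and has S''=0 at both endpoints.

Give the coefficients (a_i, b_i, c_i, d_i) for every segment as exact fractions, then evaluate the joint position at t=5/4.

Δ: Δ0=-3, Δ1=3, Δ2=-1
row 1: diag=4, rhs=36; c'=1/4, d'=9
row 2: denom=8−1·1/4=31/4; d'=(-24−1·9)/(31/4)=-132/31
back: M2=-132/31
back: M1=9−1/4·-132/31=312/31
M: M0=0, M1=312/31, M2=-132/31, M3=0
seg 0: a=3, c=M0/2=0, d=(M1−M0)/(6·1)=52/31, b=Δ0−h0·(2M0+M1)/6=-145/31
seg 1: a=0, c=M1/2=156/31, d=(M2−M1)/(6·1)=-74/31, b=Δ1−h1·(2M1+M2)/6=11/31
seg 2: a=3, c=M2/2=-66/31, d=(M3−M2)/(6·3)=22/93, b=Δ2−h2·(2M2+M3)/6=101/31
t_q=5/4 → seg 1, τ=1/4; S=0+11/31·τ+156/31·τ²+-74/31·τ³=363/992

  seg 0: a=3 b=-145/31 c=0 d=52/31
  seg 1: a=0 b=11/31 c=156/31 d=-74/31
  seg 2: a=3 b=101/31 c=-66/31 d=22/93
S(5/4) = 363/992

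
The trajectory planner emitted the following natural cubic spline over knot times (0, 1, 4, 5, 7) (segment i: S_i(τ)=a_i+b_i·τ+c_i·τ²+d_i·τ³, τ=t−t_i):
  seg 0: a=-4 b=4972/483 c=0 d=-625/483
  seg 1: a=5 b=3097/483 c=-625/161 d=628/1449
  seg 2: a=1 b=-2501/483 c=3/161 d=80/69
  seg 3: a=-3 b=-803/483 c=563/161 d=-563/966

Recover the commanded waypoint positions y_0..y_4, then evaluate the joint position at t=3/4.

y_0=-4 y_1=5 y_2=1 y_3=-3 y_4=3
S(3/4) = 4673/1472

y_0 = S_0(0) = a_0 = -4
y_1 = S_1(0) = a_1 = 5
y_2 = S_2(0) = a_2 = 1
y_3 = S_3(0) = a_3 = -3
y_4 = S_3(2) = 3
t_q=3/4 is in segment 0 (τ=3/4); S_0(τ)=4673/1472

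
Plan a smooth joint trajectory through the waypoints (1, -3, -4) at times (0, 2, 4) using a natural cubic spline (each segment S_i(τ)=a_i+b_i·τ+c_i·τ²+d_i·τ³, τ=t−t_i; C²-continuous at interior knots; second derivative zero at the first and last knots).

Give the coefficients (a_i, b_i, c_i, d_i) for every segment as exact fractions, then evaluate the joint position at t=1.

Δ: Δ0=-2, Δ1=-1/2
row 1: diag=8, rhs=9; c'=1/4, d'=9/8
back: M1=9/8
M: M0=0, M1=9/8, M2=0
seg 0: a=1, c=M0/2=0, d=(M1−M0)/(6·2)=3/32, b=Δ0−h0·(2M0+M1)/6=-19/8
seg 1: a=-3, c=M1/2=9/16, d=(M2−M1)/(6·2)=-3/32, b=Δ1−h1·(2M1+M2)/6=-5/4
t_q=1 → seg 0, τ=1; S=1+-19/8·τ+0·τ²+3/32·τ³=-41/32

  seg 0: a=1 b=-19/8 c=0 d=3/32
  seg 1: a=-3 b=-5/4 c=9/16 d=-3/32
S(1) = -41/32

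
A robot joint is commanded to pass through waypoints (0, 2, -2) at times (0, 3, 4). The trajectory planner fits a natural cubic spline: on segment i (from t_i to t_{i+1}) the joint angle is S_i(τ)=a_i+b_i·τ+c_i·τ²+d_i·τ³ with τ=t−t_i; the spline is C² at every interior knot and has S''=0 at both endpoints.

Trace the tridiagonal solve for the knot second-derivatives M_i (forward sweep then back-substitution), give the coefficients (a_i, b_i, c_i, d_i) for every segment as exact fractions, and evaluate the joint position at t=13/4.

Δ: Δ0=2/3, Δ1=-4
row 1: diag=8, rhs=-28; c'=1/8, d'=-7/2
back: M1=-7/2
M: M0=0, M1=-7/2, M2=0
seg 0: a=0, c=M0/2=0, d=(M1−M0)/(6·3)=-7/36, b=Δ0−h0·(2M0+M1)/6=29/12
seg 1: a=2, c=M1/2=-7/4, d=(M2−M1)/(6·1)=7/12, b=Δ1−h1·(2M1+M2)/6=-17/6
t_q=13/4 → seg 1, τ=1/4; S=2+-17/6·τ+-7/4·τ²+7/12·τ³=305/256

  seg 0: a=0 b=29/12 c=0 d=-7/36
  seg 1: a=2 b=-17/6 c=-7/4 d=7/12
S(13/4) = 305/256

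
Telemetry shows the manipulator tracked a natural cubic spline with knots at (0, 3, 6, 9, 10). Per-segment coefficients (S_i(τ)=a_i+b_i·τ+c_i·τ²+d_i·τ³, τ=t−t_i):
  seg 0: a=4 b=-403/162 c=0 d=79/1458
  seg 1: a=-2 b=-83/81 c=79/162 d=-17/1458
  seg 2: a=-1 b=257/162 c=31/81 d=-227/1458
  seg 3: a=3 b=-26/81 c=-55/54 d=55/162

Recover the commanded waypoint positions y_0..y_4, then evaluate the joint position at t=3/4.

y_0 = S_0(0) = a_0 = 4
y_1 = S_1(0) = a_1 = -2
y_2 = S_2(0) = a_2 = -1
y_3 = S_3(0) = a_3 = 3
y_4 = S_3(1) = 2
t_q=3/4 is in segment 0 (τ=3/4); S_0(τ)=2485/1152

y_0=4 y_1=-2 y_2=-1 y_3=3 y_4=2
S(3/4) = 2485/1152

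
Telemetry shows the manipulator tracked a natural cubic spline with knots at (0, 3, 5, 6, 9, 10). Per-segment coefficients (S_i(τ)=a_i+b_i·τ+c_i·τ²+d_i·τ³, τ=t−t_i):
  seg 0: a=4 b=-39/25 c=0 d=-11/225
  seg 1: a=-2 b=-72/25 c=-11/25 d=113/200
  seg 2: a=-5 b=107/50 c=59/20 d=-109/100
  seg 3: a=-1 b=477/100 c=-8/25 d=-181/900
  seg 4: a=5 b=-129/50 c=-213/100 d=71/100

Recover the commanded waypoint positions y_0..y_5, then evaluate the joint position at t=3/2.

y_0=4 y_1=-2 y_2=-5 y_3=-1 y_4=5 y_5=1
S(3/2) = 299/200

y_0 = S_0(0) = a_0 = 4
y_1 = S_1(0) = a_1 = -2
y_2 = S_2(0) = a_2 = -5
y_3 = S_3(0) = a_3 = -1
y_4 = S_4(0) = a_4 = 5
y_5 = S_4(1) = 1
t_q=3/2 is in segment 0 (τ=3/2); S_0(τ)=299/200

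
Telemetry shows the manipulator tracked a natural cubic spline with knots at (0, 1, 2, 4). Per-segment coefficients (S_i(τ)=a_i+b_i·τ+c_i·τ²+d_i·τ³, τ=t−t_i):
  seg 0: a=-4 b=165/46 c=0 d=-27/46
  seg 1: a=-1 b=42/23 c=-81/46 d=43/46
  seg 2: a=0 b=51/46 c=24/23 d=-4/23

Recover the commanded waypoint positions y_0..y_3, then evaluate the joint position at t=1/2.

y_0 = S_0(0) = a_0 = -4
y_1 = S_1(0) = a_1 = -1
y_2 = S_2(0) = a_2 = 0
y_3 = S_2(2) = 5
t_q=1/2 is in segment 0 (τ=1/2); S_0(τ)=-839/368

y_0=-4 y_1=-1 y_2=0 y_3=5
S(1/2) = -839/368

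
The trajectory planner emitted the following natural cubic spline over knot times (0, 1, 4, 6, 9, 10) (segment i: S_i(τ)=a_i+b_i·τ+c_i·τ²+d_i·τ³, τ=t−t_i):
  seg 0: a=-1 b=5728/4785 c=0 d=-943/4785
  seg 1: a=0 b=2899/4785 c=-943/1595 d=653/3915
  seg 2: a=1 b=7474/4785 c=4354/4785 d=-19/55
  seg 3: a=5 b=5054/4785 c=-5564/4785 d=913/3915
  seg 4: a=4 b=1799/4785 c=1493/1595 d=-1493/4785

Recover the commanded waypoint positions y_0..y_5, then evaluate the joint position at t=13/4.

y_0 = S_0(0) = a_0 = -1
y_1 = S_1(0) = a_1 = 0
y_2 = S_2(0) = a_2 = 1
y_3 = S_3(0) = a_3 = 5
y_4 = S_4(0) = a_4 = 4
y_5 = S_4(1) = 5
t_q=13/4 is in segment 1 (τ=9/4); S_1(τ)=27561/102080

y_0=-1 y_1=0 y_2=1 y_3=5 y_4=4 y_5=5
S(13/4) = 27561/102080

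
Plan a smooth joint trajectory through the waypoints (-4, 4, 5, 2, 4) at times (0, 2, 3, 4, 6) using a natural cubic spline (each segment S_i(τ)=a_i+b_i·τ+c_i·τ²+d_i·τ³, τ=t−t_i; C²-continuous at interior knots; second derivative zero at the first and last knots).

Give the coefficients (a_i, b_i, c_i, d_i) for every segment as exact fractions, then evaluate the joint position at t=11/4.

  seg 0: a=-4 b=305/66 c=0 d=-41/264
  seg 1: a=4 b=91/33 c=-41/44 d=-109/132
  seg 2: a=5 b=-19/12 c=-75/22 d=263/132
  seg 3: a=2 b=-80/33 c=113/44 d=-113/264
S(11/4) = 14631/2816

Δ: Δ0=4, Δ1=1, Δ2=-3, Δ3=1
row 1: diag=6, rhs=-18; c'=1/6, d'=-3
row 2: denom=4−1·1/6=23/6; d'=(-24−1·-3)/(23/6)=-126/23
row 3: denom=6−1·6/23=132/23; d'=(24−1·-126/23)/(132/23)=113/22
back: M3=113/22
back: M2=-126/23−6/23·113/22=-75/11
back: M1=-3−1/6·-75/11=-41/22
M: M0=0, M1=-41/22, M2=-75/11, M3=113/22, M4=0
seg 0: a=-4, c=M0/2=0, d=(M1−M0)/(6·2)=-41/264, b=Δ0−h0·(2M0+M1)/6=305/66
seg 1: a=4, c=M1/2=-41/44, d=(M2−M1)/(6·1)=-109/132, b=Δ1−h1·(2M1+M2)/6=91/33
seg 2: a=5, c=M2/2=-75/22, d=(M3−M2)/(6·1)=263/132, b=Δ2−h2·(2M2+M3)/6=-19/12
seg 3: a=2, c=M3/2=113/44, d=(M4−M3)/(6·2)=-113/264, b=Δ3−h3·(2M3+M4)/6=-80/33
t_q=11/4 → seg 1, τ=3/4; S=4+91/33·τ+-41/44·τ²+-109/132·τ³=14631/2816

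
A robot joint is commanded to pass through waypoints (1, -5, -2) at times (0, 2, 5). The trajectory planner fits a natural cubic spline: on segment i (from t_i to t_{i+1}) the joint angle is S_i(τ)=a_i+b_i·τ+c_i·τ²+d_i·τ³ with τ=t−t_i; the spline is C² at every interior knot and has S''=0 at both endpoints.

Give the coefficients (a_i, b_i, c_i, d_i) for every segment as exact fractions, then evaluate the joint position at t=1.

Δ: Δ0=-3, Δ1=1
row 1: diag=10, rhs=24; c'=3/10, d'=12/5
back: M1=12/5
M: M0=0, M1=12/5, M2=0
seg 0: a=1, c=M0/2=0, d=(M1−M0)/(6·2)=1/5, b=Δ0−h0·(2M0+M1)/6=-19/5
seg 1: a=-5, c=M1/2=6/5, d=(M2−M1)/(6·3)=-2/15, b=Δ1−h1·(2M1+M2)/6=-7/5
t_q=1 → seg 0, τ=1; S=1+-19/5·τ+0·τ²+1/5·τ³=-13/5

  seg 0: a=1 b=-19/5 c=0 d=1/5
  seg 1: a=-5 b=-7/5 c=6/5 d=-2/15
S(1) = -13/5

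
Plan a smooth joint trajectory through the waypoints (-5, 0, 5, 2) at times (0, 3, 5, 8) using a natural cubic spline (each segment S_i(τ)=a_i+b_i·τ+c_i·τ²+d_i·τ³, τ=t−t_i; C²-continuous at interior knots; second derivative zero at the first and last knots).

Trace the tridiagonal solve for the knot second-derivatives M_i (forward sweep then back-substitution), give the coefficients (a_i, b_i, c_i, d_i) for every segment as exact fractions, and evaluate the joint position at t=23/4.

  seg 0: a=-5 b=19/16 c=0 d=23/432
  seg 1: a=0 b=21/8 c=23/48 d=-13/48
  seg 2: a=5 b=31/24 c=-55/48 d=55/432
S(23/4) = 5507/1024

Δ: Δ0=5/3, Δ1=5/2, Δ2=-1
row 1: diag=10, rhs=5; c'=1/5, d'=1/2
row 2: denom=10−2·1/5=48/5; d'=(-21−2·1/2)/(48/5)=-55/24
back: M2=-55/24
back: M1=1/2−1/5·-55/24=23/24
M: M0=0, M1=23/24, M2=-55/24, M3=0
seg 0: a=-5, c=M0/2=0, d=(M1−M0)/(6·3)=23/432, b=Δ0−h0·(2M0+M1)/6=19/16
seg 1: a=0, c=M1/2=23/48, d=(M2−M1)/(6·2)=-13/48, b=Δ1−h1·(2M1+M2)/6=21/8
seg 2: a=5, c=M2/2=-55/48, d=(M3−M2)/(6·3)=55/432, b=Δ2−h2·(2M2+M3)/6=31/24
t_q=23/4 → seg 2, τ=3/4; S=5+31/24·τ+-55/48·τ²+55/432·τ³=5507/1024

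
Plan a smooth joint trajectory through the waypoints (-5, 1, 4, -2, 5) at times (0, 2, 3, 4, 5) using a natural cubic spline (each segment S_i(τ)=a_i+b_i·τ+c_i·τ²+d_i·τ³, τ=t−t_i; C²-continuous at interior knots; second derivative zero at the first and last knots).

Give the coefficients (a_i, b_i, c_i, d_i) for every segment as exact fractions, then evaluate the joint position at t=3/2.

Δ: Δ0=3, Δ1=3, Δ2=-6, Δ3=7
row 1: diag=6, rhs=0; c'=1/6, d'=0
row 2: denom=4−1·1/6=23/6; d'=(-54−1·0)/(23/6)=-324/23
row 3: denom=4−1·6/23=86/23; d'=(78−1·-324/23)/(86/23)=1059/43
back: M3=1059/43
back: M2=-324/23−6/23·1059/43=-882/43
back: M1=0−1/6·-882/43=147/43
M: M0=0, M1=147/43, M2=-882/43, M3=1059/43, M4=0
seg 0: a=-5, c=M0/2=0, d=(M1−M0)/(6·2)=49/172, b=Δ0−h0·(2M0+M1)/6=80/43
seg 1: a=1, c=M1/2=147/86, d=(M2−M1)/(6·1)=-343/86, b=Δ1−h1·(2M1+M2)/6=227/43
seg 2: a=4, c=M2/2=-441/43, d=(M3−M2)/(6·1)=647/86, b=Δ2−h2·(2M2+M3)/6=-281/86
seg 3: a=-2, c=M3/2=1059/86, d=(M4−M3)/(6·1)=-353/86, b=Δ3−h3·(2M3+M4)/6=-52/43
t_q=3/2 → seg 0, τ=3/2; S=-5+80/43·τ+0·τ²+49/172·τ³=-1717/1376

  seg 0: a=-5 b=80/43 c=0 d=49/172
  seg 1: a=1 b=227/43 c=147/86 d=-343/86
  seg 2: a=4 b=-281/86 c=-441/43 d=647/86
  seg 3: a=-2 b=-52/43 c=1059/86 d=-353/86
S(3/2) = -1717/1376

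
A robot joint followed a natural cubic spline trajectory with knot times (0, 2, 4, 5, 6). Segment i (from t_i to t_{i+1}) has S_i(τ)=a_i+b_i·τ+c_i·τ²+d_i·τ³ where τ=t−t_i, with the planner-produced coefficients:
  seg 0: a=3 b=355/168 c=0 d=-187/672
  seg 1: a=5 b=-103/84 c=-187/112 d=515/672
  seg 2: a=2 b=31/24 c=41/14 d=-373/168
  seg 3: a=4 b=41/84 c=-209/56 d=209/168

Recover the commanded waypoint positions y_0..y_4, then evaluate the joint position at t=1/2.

y_0=3 y_1=5 y_2=2 y_3=4 y_4=2
S(1/2) = 7207/1792

y_0 = S_0(0) = a_0 = 3
y_1 = S_1(0) = a_1 = 5
y_2 = S_2(0) = a_2 = 2
y_3 = S_3(0) = a_3 = 4
y_4 = S_3(1) = 2
t_q=1/2 is in segment 0 (τ=1/2); S_0(τ)=7207/1792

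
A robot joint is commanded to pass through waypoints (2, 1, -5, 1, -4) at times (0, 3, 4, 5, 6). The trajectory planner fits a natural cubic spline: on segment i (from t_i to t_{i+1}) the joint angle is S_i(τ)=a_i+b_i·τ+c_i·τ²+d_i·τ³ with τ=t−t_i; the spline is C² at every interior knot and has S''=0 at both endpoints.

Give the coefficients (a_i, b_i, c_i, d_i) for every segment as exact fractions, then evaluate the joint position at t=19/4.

Δ: Δ0=-1/3, Δ1=-6, Δ2=6, Δ3=-5
row 1: diag=8, rhs=-34; c'=1/8, d'=-17/4
row 2: denom=4−1·1/8=31/8; d'=(72−1·-17/4)/(31/8)=610/31
row 3: denom=4−1·8/31=116/31; d'=(-66−1·610/31)/(116/31)=-664/29
back: M3=-664/29
back: M2=610/31−8/31·-664/29=742/29
back: M1=-17/4−1/8·742/29=-216/29
M: M0=0, M1=-216/29, M2=742/29, M3=-664/29, M4=0
seg 0: a=2, c=M0/2=0, d=(M1−M0)/(6·3)=-12/29, b=Δ0−h0·(2M0+M1)/6=295/87
seg 1: a=1, c=M1/2=-108/29, d=(M2−M1)/(6·1)=479/87, b=Δ1−h1·(2M1+M2)/6=-677/87
seg 2: a=-5, c=M2/2=371/29, d=(M3−M2)/(6·1)=-703/87, b=Δ2−h2·(2M2+M3)/6=112/87
seg 3: a=1, c=M3/2=-332/29, d=(M4−M3)/(6·1)=332/87, b=Δ3−h3·(2M3+M4)/6=229/87
t_q=19/4 → seg 2, τ=3/4; S=-5+112/87·τ+371/29·τ²+-703/87·τ³=-459/1856

  seg 0: a=2 b=295/87 c=0 d=-12/29
  seg 1: a=1 b=-677/87 c=-108/29 d=479/87
  seg 2: a=-5 b=112/87 c=371/29 d=-703/87
  seg 3: a=1 b=229/87 c=-332/29 d=332/87
S(19/4) = -459/1856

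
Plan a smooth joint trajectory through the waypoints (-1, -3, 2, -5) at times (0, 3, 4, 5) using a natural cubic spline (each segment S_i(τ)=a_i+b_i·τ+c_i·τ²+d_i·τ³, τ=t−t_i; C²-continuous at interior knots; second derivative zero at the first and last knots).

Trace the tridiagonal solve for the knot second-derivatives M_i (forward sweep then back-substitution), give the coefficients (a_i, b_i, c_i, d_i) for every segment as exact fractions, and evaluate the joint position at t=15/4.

  seg 0: a=-1 b=-374/93 c=0 d=104/279
  seg 1: a=-3 b=562/93 c=104/31 d=-409/93
  seg 2: a=2 b=-41/93 c=-305/31 d=305/93
S(15/4) = 3103/1984

Δ: Δ0=-2/3, Δ1=5, Δ2=-7
row 1: diag=8, rhs=34; c'=1/8, d'=17/4
row 2: denom=4−1·1/8=31/8; d'=(-72−1·17/4)/(31/8)=-610/31
back: M2=-610/31
back: M1=17/4−1/8·-610/31=208/31
M: M0=0, M1=208/31, M2=-610/31, M3=0
seg 0: a=-1, c=M0/2=0, d=(M1−M0)/(6·3)=104/279, b=Δ0−h0·(2M0+M1)/6=-374/93
seg 1: a=-3, c=M1/2=104/31, d=(M2−M1)/(6·1)=-409/93, b=Δ1−h1·(2M1+M2)/6=562/93
seg 2: a=2, c=M2/2=-305/31, d=(M3−M2)/(6·1)=305/93, b=Δ2−h2·(2M2+M3)/6=-41/93
t_q=15/4 → seg 1, τ=3/4; S=-3+562/93·τ+104/31·τ²+-409/93·τ³=3103/1984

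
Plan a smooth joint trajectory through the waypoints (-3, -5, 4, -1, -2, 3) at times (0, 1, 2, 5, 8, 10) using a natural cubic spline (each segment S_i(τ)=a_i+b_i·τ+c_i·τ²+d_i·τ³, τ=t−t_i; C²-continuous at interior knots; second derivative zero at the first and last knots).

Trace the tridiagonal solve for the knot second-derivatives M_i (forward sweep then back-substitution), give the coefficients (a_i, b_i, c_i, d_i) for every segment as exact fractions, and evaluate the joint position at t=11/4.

Δ: Δ0=-2, Δ1=9, Δ2=-5/3, Δ3=-1/3, Δ4=5/2
row 1: diag=4, rhs=66; c'=1/4, d'=33/2
row 2: denom=8−1·1/4=31/4; d'=(-64−1·33/2)/(31/4)=-322/31
row 3: denom=12−3·12/31=336/31; d'=(8−3·-322/31)/(336/31)=607/168
row 4: denom=10−3·31/112=1027/112; d'=(17−3·607/168)/(1027/112)=690/1027
back: M4=690/1027
back: M3=607/168−31/112·690/1027=10559/3081
back: M2=-322/31−12/31·10559/3081=-12030/1027
back: M1=33/2−1/4·-12030/1027=19953/1027
M: M0=0, M1=19953/1027, M2=-12030/1027, M3=10559/3081, M4=690/1027, M5=0
seg 0: a=-3, c=M0/2=0, d=(M1−M0)/(6·1)=6651/2054, b=Δ0−h0·(2M0+M1)/6=-10759/2054
seg 1: a=-5, c=M1/2=19953/2054, d=(M2−M1)/(6·1)=-10661/2054, b=Δ1−h1·(2M1+M2)/6=4597/1027
seg 2: a=4, c=M2/2=-6015/1027, d=(M3−M2)/(6·3)=46649/55458, b=Δ2−h2·(2M2+M3)/6=17117/2054
seg 3: a=-1, c=M3/2=10559/6162, d=(M4−M3)/(6·3)=-653/4266, b=Δ3−h3·(2M3+M4)/6=-4207/1027
seg 4: a=-2, c=M4/2=345/1027, d=(M5−M4)/(6·2)=-115/2054, b=Δ4−h4·(2M4+M5)/6=4215/2054
t_q=11/4 → seg 2, τ=3/4; S=4+17117/2054·τ+-6015/1027·τ²+46649/55458·τ³=961009/131456

  seg 0: a=-3 b=-10759/2054 c=0 d=6651/2054
  seg 1: a=-5 b=4597/1027 c=19953/2054 d=-10661/2054
  seg 2: a=4 b=17117/2054 c=-6015/1027 d=46649/55458
  seg 3: a=-1 b=-4207/1027 c=10559/6162 d=-653/4266
  seg 4: a=-2 b=4215/2054 c=345/1027 d=-115/2054
S(11/4) = 961009/131456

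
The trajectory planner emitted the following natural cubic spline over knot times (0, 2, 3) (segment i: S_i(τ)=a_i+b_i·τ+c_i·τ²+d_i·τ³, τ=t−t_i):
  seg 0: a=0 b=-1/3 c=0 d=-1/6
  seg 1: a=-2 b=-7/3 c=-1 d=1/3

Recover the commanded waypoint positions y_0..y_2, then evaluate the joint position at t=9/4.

y_0 = S_0(0) = a_0 = 0
y_1 = S_1(0) = a_1 = -2
y_2 = S_1(1) = -5
t_q=9/4 is in segment 1 (τ=1/4); S_1(τ)=-169/64

y_0=0 y_1=-2 y_2=-5
S(9/4) = -169/64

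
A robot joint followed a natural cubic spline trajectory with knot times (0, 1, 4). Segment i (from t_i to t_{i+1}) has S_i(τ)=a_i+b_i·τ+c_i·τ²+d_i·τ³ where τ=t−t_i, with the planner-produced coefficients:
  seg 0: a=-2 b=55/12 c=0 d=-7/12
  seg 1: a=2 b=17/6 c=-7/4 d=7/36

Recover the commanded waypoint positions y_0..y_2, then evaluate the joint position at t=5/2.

y_0 = S_0(0) = a_0 = -2
y_1 = S_1(0) = a_1 = 2
y_2 = S_1(3) = 0
t_q=5/2 is in segment 1 (τ=3/2); S_1(τ)=95/32

y_0=-2 y_1=2 y_2=0
S(5/2) = 95/32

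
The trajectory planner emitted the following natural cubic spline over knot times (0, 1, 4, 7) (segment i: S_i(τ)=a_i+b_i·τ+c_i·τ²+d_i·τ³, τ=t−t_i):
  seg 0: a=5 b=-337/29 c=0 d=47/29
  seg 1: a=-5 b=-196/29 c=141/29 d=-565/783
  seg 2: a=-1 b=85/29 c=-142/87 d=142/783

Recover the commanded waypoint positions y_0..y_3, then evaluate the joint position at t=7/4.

y_0 = S_0(0) = a_0 = 5
y_1 = S_1(0) = a_1 = -5
y_2 = S_2(0) = a_2 = -1
y_3 = S_2(3) = -2
t_q=7/4 is in segment 1 (τ=3/4); S_1(τ)=-14177/1856

y_0=5 y_1=-5 y_2=-1 y_3=-2
S(7/4) = -14177/1856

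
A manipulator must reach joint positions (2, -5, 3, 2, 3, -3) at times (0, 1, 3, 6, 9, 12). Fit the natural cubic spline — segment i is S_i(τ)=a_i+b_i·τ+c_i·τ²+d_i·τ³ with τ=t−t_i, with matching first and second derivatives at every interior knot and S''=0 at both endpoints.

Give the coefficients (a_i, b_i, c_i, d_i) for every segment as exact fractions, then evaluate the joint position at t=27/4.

  seg 0: a=2 b=-3517/384 c=0 d=829/384
  seg 1: a=-5 b=-515/192 c=829/128 d=-301/192
  seg 2: a=3 b=847/192 c=-375/128 d=1553/3456
  seg 3: a=2 b=-397/384 c=107/96 d=-253/1152
  seg 4: a=3 b=-53/192 c=-331/384 d=331/3456
S(27/4) = 14409/8192

Δ: Δ0=-7, Δ1=4, Δ2=-1/3, Δ3=1/3, Δ4=-2
row 1: diag=6, rhs=66; c'=1/3, d'=11
row 2: denom=10−2·1/3=28/3; d'=(-26−2·11)/(28/3)=-36/7
row 3: denom=12−3·9/28=309/28; d'=(4−3·-36/7)/(309/28)=544/309
row 4: denom=12−3·28/103=1152/103; d'=(-14−3·544/309)/(1152/103)=-331/192
back: M4=-331/192
back: M3=544/309−28/103·-331/192=107/48
back: M2=-36/7−9/28·107/48=-375/64
back: M1=11−1/3·-375/64=829/64
M: M0=0, M1=829/64, M2=-375/64, M3=107/48, M4=-331/192, M5=0
seg 0: a=2, c=M0/2=0, d=(M1−M0)/(6·1)=829/384, b=Δ0−h0·(2M0+M1)/6=-3517/384
seg 1: a=-5, c=M1/2=829/128, d=(M2−M1)/(6·2)=-301/192, b=Δ1−h1·(2M1+M2)/6=-515/192
seg 2: a=3, c=M2/2=-375/128, d=(M3−M2)/(6·3)=1553/3456, b=Δ2−h2·(2M2+M3)/6=847/192
seg 3: a=2, c=M3/2=107/96, d=(M4−M3)/(6·3)=-253/1152, b=Δ3−h3·(2M3+M4)/6=-397/384
seg 4: a=3, c=M4/2=-331/384, d=(M5−M4)/(6·3)=331/3456, b=Δ4−h4·(2M4+M5)/6=-53/192
t_q=27/4 → seg 3, τ=3/4; S=2+-397/384·τ+107/96·τ²+-253/1152·τ³=14409/8192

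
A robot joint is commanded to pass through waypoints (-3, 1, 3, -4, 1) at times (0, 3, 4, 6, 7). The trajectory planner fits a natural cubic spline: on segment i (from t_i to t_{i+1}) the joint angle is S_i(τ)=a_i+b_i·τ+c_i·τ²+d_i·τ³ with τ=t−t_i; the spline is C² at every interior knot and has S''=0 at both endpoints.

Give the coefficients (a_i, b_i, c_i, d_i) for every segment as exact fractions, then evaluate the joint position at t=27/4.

Δ: Δ0=4/3, Δ1=2, Δ2=-7/2, Δ3=5
row 1: diag=8, rhs=4; c'=1/8, d'=1/2
row 2: denom=6−1·1/8=47/8; d'=(-33−1·1/2)/(47/8)=-268/47
row 3: denom=6−2·16/47=250/47; d'=(51−2·-268/47)/(250/47)=2933/250
back: M3=2933/250
back: M2=-268/47−16/47·2933/250=-1212/125
back: M1=1/2−1/8·-1212/125=214/125
M: M0=0, M1=214/125, M2=-1212/125, M3=2933/250, M4=0
seg 0: a=-3, c=M0/2=0, d=(M1−M0)/(6·3)=107/1125, b=Δ0−h0·(2M0+M1)/6=179/375
seg 1: a=1, c=M1/2=107/125, d=(M2−M1)/(6·1)=-713/375, b=Δ1−h1·(2M1+M2)/6=1142/375
seg 2: a=3, c=M2/2=-606/125, d=(M3−M2)/(6·2)=5357/3000, b=Δ2−h2·(2M2+M3)/6=-71/75
seg 3: a=-4, c=M3/2=2933/500, d=(M4−M3)/(6·1)=-2933/1500, b=Δ3−h3·(2M3+M4)/6=817/750
t_q=27/4 → seg 3, τ=3/4; S=-4+817/750·τ+2933/500·τ²+-2933/1500·τ³=-4533/6400

  seg 0: a=-3 b=179/375 c=0 d=107/1125
  seg 1: a=1 b=1142/375 c=107/125 d=-713/375
  seg 2: a=3 b=-71/75 c=-606/125 d=5357/3000
  seg 3: a=-4 b=817/750 c=2933/500 d=-2933/1500
S(27/4) = -4533/6400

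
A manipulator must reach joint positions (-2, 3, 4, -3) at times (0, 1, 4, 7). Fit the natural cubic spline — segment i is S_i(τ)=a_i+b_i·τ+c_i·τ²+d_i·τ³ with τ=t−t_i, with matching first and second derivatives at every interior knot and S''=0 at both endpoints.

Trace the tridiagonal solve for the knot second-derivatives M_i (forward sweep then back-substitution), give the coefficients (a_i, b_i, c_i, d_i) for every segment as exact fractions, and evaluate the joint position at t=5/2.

Δ: Δ0=5, Δ1=1/3, Δ2=-7/3
row 1: diag=8, rhs=-28; c'=3/8, d'=-7/2
row 2: denom=12−3·3/8=87/8; d'=(-16−3·-7/2)/(87/8)=-44/87
back: M2=-44/87
back: M1=-7/2−3/8·-44/87=-96/29
M: M0=0, M1=-96/29, M2=-44/87, M3=0
seg 0: a=-2, c=M0/2=0, d=(M1−M0)/(6·1)=-16/29, b=Δ0−h0·(2M0+M1)/6=161/29
seg 1: a=3, c=M1/2=-48/29, d=(M2−M1)/(6·3)=122/783, b=Δ1−h1·(2M1+M2)/6=113/29
seg 2: a=4, c=M2/2=-22/87, d=(M3−M2)/(6·3)=22/783, b=Δ2−h2·(2M2+M3)/6=-53/29
t_q=5/2 → seg 1, τ=3/2; S=3+113/29·τ+-48/29·τ²+122/783·τ³=655/116

  seg 0: a=-2 b=161/29 c=0 d=-16/29
  seg 1: a=3 b=113/29 c=-48/29 d=122/783
  seg 2: a=4 b=-53/29 c=-22/87 d=22/783
S(5/2) = 655/116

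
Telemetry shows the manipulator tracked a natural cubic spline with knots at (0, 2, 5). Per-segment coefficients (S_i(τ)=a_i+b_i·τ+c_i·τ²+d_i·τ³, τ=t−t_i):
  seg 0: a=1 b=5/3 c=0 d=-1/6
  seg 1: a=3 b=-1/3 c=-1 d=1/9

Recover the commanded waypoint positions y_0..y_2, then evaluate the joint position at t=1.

y_0 = S_0(0) = a_0 = 1
y_1 = S_1(0) = a_1 = 3
y_2 = S_1(3) = -4
t_q=1 is in segment 0 (τ=1); S_0(τ)=5/2

y_0=1 y_1=3 y_2=-4
S(1) = 5/2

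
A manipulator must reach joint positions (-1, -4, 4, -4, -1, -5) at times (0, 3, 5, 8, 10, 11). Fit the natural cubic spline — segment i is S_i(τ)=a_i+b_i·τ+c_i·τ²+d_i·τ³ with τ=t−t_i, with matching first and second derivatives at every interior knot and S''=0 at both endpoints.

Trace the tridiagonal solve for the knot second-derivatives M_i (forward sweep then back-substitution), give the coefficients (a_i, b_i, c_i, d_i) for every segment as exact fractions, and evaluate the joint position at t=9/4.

Δ: Δ0=-1, Δ1=4, Δ2=-8/3, Δ3=3/2, Δ4=-4
row 1: diag=10, rhs=30; c'=1/5, d'=3
row 2: denom=10−2·1/5=48/5; d'=(-40−2·3)/(48/5)=-115/24
row 3: denom=10−3·5/16=145/16; d'=(25−3·-115/24)/(145/16)=126/29
row 4: denom=6−2·32/145=806/145; d'=(-33−2·126/29)/(806/145)=-15/2
back: M4=-15/2
back: M3=126/29−32/145·-15/2=6
back: M2=-115/24−5/16·6=-20/3
back: M1=3−1/5·-20/3=13/3
M: M0=0, M1=13/3, M2=-20/3, M3=6, M4=-15/2, M5=0
seg 0: a=-1, c=M0/2=0, d=(M1−M0)/(6·3)=13/54, b=Δ0−h0·(2M0+M1)/6=-19/6
seg 1: a=-4, c=M1/2=13/6, d=(M2−M1)/(6·2)=-11/12, b=Δ1−h1·(2M1+M2)/6=10/3
seg 2: a=4, c=M2/2=-10/3, d=(M3−M2)/(6·3)=19/27, b=Δ2−h2·(2M2+M3)/6=1
seg 3: a=-4, c=M3/2=3, d=(M4−M3)/(6·2)=-9/8, b=Δ3−h3·(2M3+M4)/6=0
seg 4: a=-1, c=M4/2=-15/4, d=(M5−M4)/(6·1)=5/4, b=Δ4−h4·(2M4+M5)/6=-3/2
t_q=9/4 → seg 0, τ=9/4; S=-1+-19/6·τ+0·τ²+13/54·τ³=-689/128

  seg 0: a=-1 b=-19/6 c=0 d=13/54
  seg 1: a=-4 b=10/3 c=13/6 d=-11/12
  seg 2: a=4 b=1 c=-10/3 d=19/27
  seg 3: a=-4 b=0 c=3 d=-9/8
  seg 4: a=-1 b=-3/2 c=-15/4 d=5/4
S(9/4) = -689/128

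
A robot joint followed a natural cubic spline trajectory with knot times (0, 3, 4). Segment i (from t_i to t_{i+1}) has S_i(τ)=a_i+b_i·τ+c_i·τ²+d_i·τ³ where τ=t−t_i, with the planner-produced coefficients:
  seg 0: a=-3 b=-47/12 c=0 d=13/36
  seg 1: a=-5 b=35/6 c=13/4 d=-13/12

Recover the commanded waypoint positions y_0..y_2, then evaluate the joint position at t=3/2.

y_0 = S_0(0) = a_0 = -3
y_1 = S_1(0) = a_1 = -5
y_2 = S_1(1) = 3
t_q=3/2 is in segment 0 (τ=3/2); S_0(τ)=-245/32

y_0=-3 y_1=-5 y_2=3
S(3/2) = -245/32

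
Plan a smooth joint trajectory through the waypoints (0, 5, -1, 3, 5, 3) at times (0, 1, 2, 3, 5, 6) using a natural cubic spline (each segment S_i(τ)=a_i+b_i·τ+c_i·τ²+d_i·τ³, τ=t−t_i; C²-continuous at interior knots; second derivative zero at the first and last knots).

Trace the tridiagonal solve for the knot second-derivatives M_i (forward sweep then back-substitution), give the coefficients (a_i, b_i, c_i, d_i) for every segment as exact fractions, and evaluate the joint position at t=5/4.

Δ: Δ0=5, Δ1=-6, Δ2=4, Δ3=1, Δ4=-2
row 1: diag=4, rhs=-66; c'=1/4, d'=-33/2
row 2: denom=4−1·1/4=15/4; d'=(60−1·-33/2)/(15/4)=102/5
row 3: denom=6−1·4/15=86/15; d'=(-18−1·102/5)/(86/15)=-288/43
row 4: denom=6−2·15/43=228/43; d'=(-18−2·-288/43)/(228/43)=-33/38
back: M4=-33/38
back: M3=-288/43−15/43·-33/38=-243/38
back: M2=102/5−4/15·-243/38=420/19
back: M1=-33/2−1/4·420/19=-837/38
M: M0=0, M1=-837/38, M2=420/19, M3=-243/38, M4=-33/38, M5=0
seg 0: a=0, c=M0/2=0, d=(M1−M0)/(6·1)=-279/76, b=Δ0−h0·(2M0+M1)/6=659/76
seg 1: a=5, c=M1/2=-837/76, d=(M2−M1)/(6·1)=559/76, b=Δ1−h1·(2M1+M2)/6=-89/38
seg 2: a=-1, c=M2/2=210/19, d=(M3−M2)/(6·1)=-19/4, b=Δ2−h2·(2M2+M3)/6=-175/76
seg 3: a=3, c=M3/2=-243/76, d=(M4−M3)/(6·2)=35/76, b=Δ3−h3·(2M3+M4)/6=211/38
seg 4: a=5, c=M4/2=-33/76, d=(M5−M4)/(6·1)=11/76, b=Δ4−h4·(2M4+M5)/6=-65/38
t_q=5/4 → seg 1, τ=1/4; S=5+-89/38·τ+-837/76·τ²+559/76·τ³=18683/4864

  seg 0: a=0 b=659/76 c=0 d=-279/76
  seg 1: a=5 b=-89/38 c=-837/76 d=559/76
  seg 2: a=-1 b=-175/76 c=210/19 d=-19/4
  seg 3: a=3 b=211/38 c=-243/76 d=35/76
  seg 4: a=5 b=-65/38 c=-33/76 d=11/76
S(5/4) = 18683/4864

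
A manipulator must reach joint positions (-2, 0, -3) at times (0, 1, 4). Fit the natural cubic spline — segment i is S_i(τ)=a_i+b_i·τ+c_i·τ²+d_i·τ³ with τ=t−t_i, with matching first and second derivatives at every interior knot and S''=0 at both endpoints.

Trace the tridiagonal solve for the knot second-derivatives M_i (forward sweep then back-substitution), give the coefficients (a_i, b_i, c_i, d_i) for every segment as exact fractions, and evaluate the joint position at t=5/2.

  seg 0: a=-2 b=19/8 c=0 d=-3/8
  seg 1: a=0 b=5/4 c=-9/8 d=1/8
S(5/2) = -15/64

Δ: Δ0=2, Δ1=-1
row 1: diag=8, rhs=-18; c'=3/8, d'=-9/4
back: M1=-9/4
M: M0=0, M1=-9/4, M2=0
seg 0: a=-2, c=M0/2=0, d=(M1−M0)/(6·1)=-3/8, b=Δ0−h0·(2M0+M1)/6=19/8
seg 1: a=0, c=M1/2=-9/8, d=(M2−M1)/(6·3)=1/8, b=Δ1−h1·(2M1+M2)/6=5/4
t_q=5/2 → seg 1, τ=3/2; S=0+5/4·τ+-9/8·τ²+1/8·τ³=-15/64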